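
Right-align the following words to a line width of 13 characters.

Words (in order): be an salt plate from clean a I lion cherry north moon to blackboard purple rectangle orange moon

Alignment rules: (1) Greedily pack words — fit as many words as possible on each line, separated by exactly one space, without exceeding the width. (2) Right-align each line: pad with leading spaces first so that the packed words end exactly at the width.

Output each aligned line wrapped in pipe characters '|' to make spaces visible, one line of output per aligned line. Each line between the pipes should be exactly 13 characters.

Answer: |   be an salt|
|   plate from|
|    clean a I|
|  lion cherry|
|north moon to|
|   blackboard|
|       purple|
|    rectangle|
|  orange moon|

Derivation:
Line 1: ['be', 'an', 'salt'] (min_width=10, slack=3)
Line 2: ['plate', 'from'] (min_width=10, slack=3)
Line 3: ['clean', 'a', 'I'] (min_width=9, slack=4)
Line 4: ['lion', 'cherry'] (min_width=11, slack=2)
Line 5: ['north', 'moon', 'to'] (min_width=13, slack=0)
Line 6: ['blackboard'] (min_width=10, slack=3)
Line 7: ['purple'] (min_width=6, slack=7)
Line 8: ['rectangle'] (min_width=9, slack=4)
Line 9: ['orange', 'moon'] (min_width=11, slack=2)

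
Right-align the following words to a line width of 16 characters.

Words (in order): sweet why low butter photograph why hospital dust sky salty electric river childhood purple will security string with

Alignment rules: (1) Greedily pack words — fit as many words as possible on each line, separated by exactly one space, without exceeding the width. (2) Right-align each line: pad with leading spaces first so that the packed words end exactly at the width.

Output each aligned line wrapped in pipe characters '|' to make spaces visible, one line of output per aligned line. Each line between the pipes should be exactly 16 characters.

Line 1: ['sweet', 'why', 'low'] (min_width=13, slack=3)
Line 2: ['butter'] (min_width=6, slack=10)
Line 3: ['photograph', 'why'] (min_width=14, slack=2)
Line 4: ['hospital', 'dust'] (min_width=13, slack=3)
Line 5: ['sky', 'salty'] (min_width=9, slack=7)
Line 6: ['electric', 'river'] (min_width=14, slack=2)
Line 7: ['childhood', 'purple'] (min_width=16, slack=0)
Line 8: ['will', 'security'] (min_width=13, slack=3)
Line 9: ['string', 'with'] (min_width=11, slack=5)

Answer: |   sweet why low|
|          butter|
|  photograph why|
|   hospital dust|
|       sky salty|
|  electric river|
|childhood purple|
|   will security|
|     string with|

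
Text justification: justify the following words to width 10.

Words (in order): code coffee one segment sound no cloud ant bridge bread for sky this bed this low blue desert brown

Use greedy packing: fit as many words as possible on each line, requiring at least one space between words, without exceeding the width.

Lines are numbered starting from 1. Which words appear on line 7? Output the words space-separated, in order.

Answer: bread for

Derivation:
Line 1: ['code'] (min_width=4, slack=6)
Line 2: ['coffee', 'one'] (min_width=10, slack=0)
Line 3: ['segment'] (min_width=7, slack=3)
Line 4: ['sound', 'no'] (min_width=8, slack=2)
Line 5: ['cloud', 'ant'] (min_width=9, slack=1)
Line 6: ['bridge'] (min_width=6, slack=4)
Line 7: ['bread', 'for'] (min_width=9, slack=1)
Line 8: ['sky', 'this'] (min_width=8, slack=2)
Line 9: ['bed', 'this'] (min_width=8, slack=2)
Line 10: ['low', 'blue'] (min_width=8, slack=2)
Line 11: ['desert'] (min_width=6, slack=4)
Line 12: ['brown'] (min_width=5, slack=5)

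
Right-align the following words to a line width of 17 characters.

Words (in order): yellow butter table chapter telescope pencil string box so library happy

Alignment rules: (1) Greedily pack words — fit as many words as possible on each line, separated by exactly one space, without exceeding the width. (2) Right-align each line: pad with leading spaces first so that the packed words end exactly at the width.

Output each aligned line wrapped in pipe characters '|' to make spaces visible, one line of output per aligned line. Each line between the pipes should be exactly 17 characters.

Line 1: ['yellow', 'butter'] (min_width=13, slack=4)
Line 2: ['table', 'chapter'] (min_width=13, slack=4)
Line 3: ['telescope', 'pencil'] (min_width=16, slack=1)
Line 4: ['string', 'box', 'so'] (min_width=13, slack=4)
Line 5: ['library', 'happy'] (min_width=13, slack=4)

Answer: |    yellow butter|
|    table chapter|
| telescope pencil|
|    string box so|
|    library happy|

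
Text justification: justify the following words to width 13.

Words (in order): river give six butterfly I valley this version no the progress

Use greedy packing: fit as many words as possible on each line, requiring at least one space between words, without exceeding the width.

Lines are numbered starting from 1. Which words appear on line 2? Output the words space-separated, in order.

Line 1: ['river', 'give'] (min_width=10, slack=3)
Line 2: ['six', 'butterfly'] (min_width=13, slack=0)
Line 3: ['I', 'valley', 'this'] (min_width=13, slack=0)
Line 4: ['version', 'no'] (min_width=10, slack=3)
Line 5: ['the', 'progress'] (min_width=12, slack=1)

Answer: six butterfly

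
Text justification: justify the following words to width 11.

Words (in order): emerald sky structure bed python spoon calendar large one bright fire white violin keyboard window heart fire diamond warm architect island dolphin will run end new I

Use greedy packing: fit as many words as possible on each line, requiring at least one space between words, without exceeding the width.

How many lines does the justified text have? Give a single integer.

Line 1: ['emerald', 'sky'] (min_width=11, slack=0)
Line 2: ['structure'] (min_width=9, slack=2)
Line 3: ['bed', 'python'] (min_width=10, slack=1)
Line 4: ['spoon'] (min_width=5, slack=6)
Line 5: ['calendar'] (min_width=8, slack=3)
Line 6: ['large', 'one'] (min_width=9, slack=2)
Line 7: ['bright', 'fire'] (min_width=11, slack=0)
Line 8: ['white'] (min_width=5, slack=6)
Line 9: ['violin'] (min_width=6, slack=5)
Line 10: ['keyboard'] (min_width=8, slack=3)
Line 11: ['window'] (min_width=6, slack=5)
Line 12: ['heart', 'fire'] (min_width=10, slack=1)
Line 13: ['diamond'] (min_width=7, slack=4)
Line 14: ['warm'] (min_width=4, slack=7)
Line 15: ['architect'] (min_width=9, slack=2)
Line 16: ['island'] (min_width=6, slack=5)
Line 17: ['dolphin'] (min_width=7, slack=4)
Line 18: ['will', 'run'] (min_width=8, slack=3)
Line 19: ['end', 'new', 'I'] (min_width=9, slack=2)
Total lines: 19

Answer: 19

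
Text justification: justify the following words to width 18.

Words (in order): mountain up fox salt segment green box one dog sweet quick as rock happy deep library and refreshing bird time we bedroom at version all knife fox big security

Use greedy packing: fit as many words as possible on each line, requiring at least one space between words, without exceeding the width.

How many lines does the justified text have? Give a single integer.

Line 1: ['mountain', 'up', 'fox'] (min_width=15, slack=3)
Line 2: ['salt', 'segment', 'green'] (min_width=18, slack=0)
Line 3: ['box', 'one', 'dog', 'sweet'] (min_width=17, slack=1)
Line 4: ['quick', 'as', 'rock'] (min_width=13, slack=5)
Line 5: ['happy', 'deep', 'library'] (min_width=18, slack=0)
Line 6: ['and', 'refreshing'] (min_width=14, slack=4)
Line 7: ['bird', 'time', 'we'] (min_width=12, slack=6)
Line 8: ['bedroom', 'at', 'version'] (min_width=18, slack=0)
Line 9: ['all', 'knife', 'fox', 'big'] (min_width=17, slack=1)
Line 10: ['security'] (min_width=8, slack=10)
Total lines: 10

Answer: 10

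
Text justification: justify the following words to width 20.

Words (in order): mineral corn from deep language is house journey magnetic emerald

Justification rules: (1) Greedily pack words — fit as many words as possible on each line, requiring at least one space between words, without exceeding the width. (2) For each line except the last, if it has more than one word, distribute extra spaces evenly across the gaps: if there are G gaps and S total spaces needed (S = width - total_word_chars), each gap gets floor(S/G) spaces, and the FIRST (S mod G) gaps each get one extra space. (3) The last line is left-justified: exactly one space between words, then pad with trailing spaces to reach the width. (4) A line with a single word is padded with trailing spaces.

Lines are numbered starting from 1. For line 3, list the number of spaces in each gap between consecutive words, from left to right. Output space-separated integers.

Answer: 8

Derivation:
Line 1: ['mineral', 'corn', 'from'] (min_width=17, slack=3)
Line 2: ['deep', 'language', 'is'] (min_width=16, slack=4)
Line 3: ['house', 'journey'] (min_width=13, slack=7)
Line 4: ['magnetic', 'emerald'] (min_width=16, slack=4)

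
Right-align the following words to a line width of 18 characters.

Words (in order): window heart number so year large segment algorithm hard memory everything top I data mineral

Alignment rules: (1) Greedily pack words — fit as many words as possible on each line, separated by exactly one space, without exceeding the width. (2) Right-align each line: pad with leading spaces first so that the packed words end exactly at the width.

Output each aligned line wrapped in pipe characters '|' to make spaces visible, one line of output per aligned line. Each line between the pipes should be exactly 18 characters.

Answer: |      window heart|
|    number so year|
|     large segment|
|    algorithm hard|
| memory everything|
|top I data mineral|

Derivation:
Line 1: ['window', 'heart'] (min_width=12, slack=6)
Line 2: ['number', 'so', 'year'] (min_width=14, slack=4)
Line 3: ['large', 'segment'] (min_width=13, slack=5)
Line 4: ['algorithm', 'hard'] (min_width=14, slack=4)
Line 5: ['memory', 'everything'] (min_width=17, slack=1)
Line 6: ['top', 'I', 'data', 'mineral'] (min_width=18, slack=0)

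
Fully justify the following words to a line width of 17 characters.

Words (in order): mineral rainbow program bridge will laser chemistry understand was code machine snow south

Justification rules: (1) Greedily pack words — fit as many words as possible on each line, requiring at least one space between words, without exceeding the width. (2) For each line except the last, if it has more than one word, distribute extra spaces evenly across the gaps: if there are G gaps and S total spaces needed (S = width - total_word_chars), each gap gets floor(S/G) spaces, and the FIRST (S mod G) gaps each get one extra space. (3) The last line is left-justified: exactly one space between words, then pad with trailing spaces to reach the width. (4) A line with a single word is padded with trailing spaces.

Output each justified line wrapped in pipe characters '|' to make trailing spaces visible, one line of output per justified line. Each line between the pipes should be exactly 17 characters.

Line 1: ['mineral', 'rainbow'] (min_width=15, slack=2)
Line 2: ['program', 'bridge'] (min_width=14, slack=3)
Line 3: ['will', 'laser'] (min_width=10, slack=7)
Line 4: ['chemistry'] (min_width=9, slack=8)
Line 5: ['understand', 'was'] (min_width=14, slack=3)
Line 6: ['code', 'machine', 'snow'] (min_width=17, slack=0)
Line 7: ['south'] (min_width=5, slack=12)

Answer: |mineral   rainbow|
|program    bridge|
|will        laser|
|chemistry        |
|understand    was|
|code machine snow|
|south            |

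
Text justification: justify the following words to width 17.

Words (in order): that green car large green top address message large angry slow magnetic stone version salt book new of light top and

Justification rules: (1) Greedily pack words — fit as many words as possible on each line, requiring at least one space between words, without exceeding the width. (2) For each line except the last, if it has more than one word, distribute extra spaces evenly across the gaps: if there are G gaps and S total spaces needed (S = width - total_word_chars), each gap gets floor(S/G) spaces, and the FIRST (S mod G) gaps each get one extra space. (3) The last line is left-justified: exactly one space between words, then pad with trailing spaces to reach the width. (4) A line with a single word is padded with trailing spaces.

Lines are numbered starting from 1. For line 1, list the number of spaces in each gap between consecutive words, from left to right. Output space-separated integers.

Line 1: ['that', 'green', 'car'] (min_width=14, slack=3)
Line 2: ['large', 'green', 'top'] (min_width=15, slack=2)
Line 3: ['address', 'message'] (min_width=15, slack=2)
Line 4: ['large', 'angry', 'slow'] (min_width=16, slack=1)
Line 5: ['magnetic', 'stone'] (min_width=14, slack=3)
Line 6: ['version', 'salt', 'book'] (min_width=17, slack=0)
Line 7: ['new', 'of', 'light', 'top'] (min_width=16, slack=1)
Line 8: ['and'] (min_width=3, slack=14)

Answer: 3 2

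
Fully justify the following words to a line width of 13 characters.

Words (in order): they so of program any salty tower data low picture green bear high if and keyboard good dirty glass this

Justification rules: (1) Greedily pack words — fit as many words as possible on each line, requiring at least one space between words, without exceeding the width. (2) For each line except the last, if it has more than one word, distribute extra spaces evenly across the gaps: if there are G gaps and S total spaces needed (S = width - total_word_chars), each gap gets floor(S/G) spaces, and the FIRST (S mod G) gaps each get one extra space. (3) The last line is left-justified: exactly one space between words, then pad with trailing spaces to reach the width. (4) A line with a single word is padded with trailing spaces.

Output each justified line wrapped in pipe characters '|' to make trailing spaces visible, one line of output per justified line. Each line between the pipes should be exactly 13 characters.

Answer: |they   so  of|
|program   any|
|salty   tower|
|data      low|
|picture green|
|bear  high if|
|and  keyboard|
|good    dirty|
|glass this   |

Derivation:
Line 1: ['they', 'so', 'of'] (min_width=10, slack=3)
Line 2: ['program', 'any'] (min_width=11, slack=2)
Line 3: ['salty', 'tower'] (min_width=11, slack=2)
Line 4: ['data', 'low'] (min_width=8, slack=5)
Line 5: ['picture', 'green'] (min_width=13, slack=0)
Line 6: ['bear', 'high', 'if'] (min_width=12, slack=1)
Line 7: ['and', 'keyboard'] (min_width=12, slack=1)
Line 8: ['good', 'dirty'] (min_width=10, slack=3)
Line 9: ['glass', 'this'] (min_width=10, slack=3)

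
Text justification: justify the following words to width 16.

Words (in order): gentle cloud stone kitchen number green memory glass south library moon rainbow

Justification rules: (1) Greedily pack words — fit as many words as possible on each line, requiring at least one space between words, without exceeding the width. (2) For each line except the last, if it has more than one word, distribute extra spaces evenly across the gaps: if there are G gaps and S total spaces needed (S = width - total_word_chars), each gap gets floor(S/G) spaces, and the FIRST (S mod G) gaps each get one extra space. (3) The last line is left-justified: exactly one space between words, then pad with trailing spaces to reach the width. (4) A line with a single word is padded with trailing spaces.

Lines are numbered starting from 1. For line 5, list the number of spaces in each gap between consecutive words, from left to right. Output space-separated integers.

Line 1: ['gentle', 'cloud'] (min_width=12, slack=4)
Line 2: ['stone', 'kitchen'] (min_width=13, slack=3)
Line 3: ['number', 'green'] (min_width=12, slack=4)
Line 4: ['memory', 'glass'] (min_width=12, slack=4)
Line 5: ['south', 'library'] (min_width=13, slack=3)
Line 6: ['moon', 'rainbow'] (min_width=12, slack=4)

Answer: 4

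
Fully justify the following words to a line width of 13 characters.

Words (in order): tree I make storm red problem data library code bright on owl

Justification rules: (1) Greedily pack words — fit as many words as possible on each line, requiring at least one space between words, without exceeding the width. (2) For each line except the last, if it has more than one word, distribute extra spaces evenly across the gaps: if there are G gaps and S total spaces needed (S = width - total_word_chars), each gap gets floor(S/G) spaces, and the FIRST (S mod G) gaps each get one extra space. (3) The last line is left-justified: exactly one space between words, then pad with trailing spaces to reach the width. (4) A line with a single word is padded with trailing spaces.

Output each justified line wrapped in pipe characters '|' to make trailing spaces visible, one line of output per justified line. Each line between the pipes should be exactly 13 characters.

Line 1: ['tree', 'I', 'make'] (min_width=11, slack=2)
Line 2: ['storm', 'red'] (min_width=9, slack=4)
Line 3: ['problem', 'data'] (min_width=12, slack=1)
Line 4: ['library', 'code'] (min_width=12, slack=1)
Line 5: ['bright', 'on', 'owl'] (min_width=13, slack=0)

Answer: |tree  I  make|
|storm     red|
|problem  data|
|library  code|
|bright on owl|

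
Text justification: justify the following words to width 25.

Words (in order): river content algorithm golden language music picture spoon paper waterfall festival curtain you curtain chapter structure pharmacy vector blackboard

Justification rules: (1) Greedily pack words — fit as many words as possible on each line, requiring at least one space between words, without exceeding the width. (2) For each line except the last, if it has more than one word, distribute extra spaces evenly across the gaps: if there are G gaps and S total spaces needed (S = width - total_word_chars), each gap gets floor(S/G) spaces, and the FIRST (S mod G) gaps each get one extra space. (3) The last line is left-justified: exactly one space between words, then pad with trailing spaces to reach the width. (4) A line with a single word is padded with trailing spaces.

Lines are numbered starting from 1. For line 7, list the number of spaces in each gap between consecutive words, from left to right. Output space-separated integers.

Answer: 11

Derivation:
Line 1: ['river', 'content', 'algorithm'] (min_width=23, slack=2)
Line 2: ['golden', 'language', 'music'] (min_width=21, slack=4)
Line 3: ['picture', 'spoon', 'paper'] (min_width=19, slack=6)
Line 4: ['waterfall', 'festival'] (min_width=18, slack=7)
Line 5: ['curtain', 'you', 'curtain'] (min_width=19, slack=6)
Line 6: ['chapter', 'structure'] (min_width=17, slack=8)
Line 7: ['pharmacy', 'vector'] (min_width=15, slack=10)
Line 8: ['blackboard'] (min_width=10, slack=15)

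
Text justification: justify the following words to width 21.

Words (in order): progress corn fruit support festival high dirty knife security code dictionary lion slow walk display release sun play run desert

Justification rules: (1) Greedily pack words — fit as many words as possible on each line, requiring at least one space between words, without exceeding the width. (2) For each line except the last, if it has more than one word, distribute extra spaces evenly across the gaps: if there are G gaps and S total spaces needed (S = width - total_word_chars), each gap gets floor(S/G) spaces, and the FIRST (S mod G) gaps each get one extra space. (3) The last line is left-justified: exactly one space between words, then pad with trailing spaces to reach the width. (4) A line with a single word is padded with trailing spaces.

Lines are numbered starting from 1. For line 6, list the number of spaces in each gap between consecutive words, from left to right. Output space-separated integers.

Line 1: ['progress', 'corn', 'fruit'] (min_width=19, slack=2)
Line 2: ['support', 'festival', 'high'] (min_width=21, slack=0)
Line 3: ['dirty', 'knife', 'security'] (min_width=20, slack=1)
Line 4: ['code', 'dictionary', 'lion'] (min_width=20, slack=1)
Line 5: ['slow', 'walk', 'display'] (min_width=17, slack=4)
Line 6: ['release', 'sun', 'play', 'run'] (min_width=20, slack=1)
Line 7: ['desert'] (min_width=6, slack=15)

Answer: 2 1 1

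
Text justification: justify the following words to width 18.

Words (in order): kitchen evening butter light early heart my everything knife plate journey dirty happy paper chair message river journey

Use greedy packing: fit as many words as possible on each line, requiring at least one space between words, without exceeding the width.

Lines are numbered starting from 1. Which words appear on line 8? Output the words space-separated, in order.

Line 1: ['kitchen', 'evening'] (min_width=15, slack=3)
Line 2: ['butter', 'light', 'early'] (min_width=18, slack=0)
Line 3: ['heart', 'my'] (min_width=8, slack=10)
Line 4: ['everything', 'knife'] (min_width=16, slack=2)
Line 5: ['plate', 'journey'] (min_width=13, slack=5)
Line 6: ['dirty', 'happy', 'paper'] (min_width=17, slack=1)
Line 7: ['chair', 'message'] (min_width=13, slack=5)
Line 8: ['river', 'journey'] (min_width=13, slack=5)

Answer: river journey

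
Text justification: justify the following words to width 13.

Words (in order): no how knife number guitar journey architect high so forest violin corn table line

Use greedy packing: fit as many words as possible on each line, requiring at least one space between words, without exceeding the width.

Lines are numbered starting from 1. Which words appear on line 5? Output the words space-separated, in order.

Answer: high so

Derivation:
Line 1: ['no', 'how', 'knife'] (min_width=12, slack=1)
Line 2: ['number', 'guitar'] (min_width=13, slack=0)
Line 3: ['journey'] (min_width=7, slack=6)
Line 4: ['architect'] (min_width=9, slack=4)
Line 5: ['high', 'so'] (min_width=7, slack=6)
Line 6: ['forest', 'violin'] (min_width=13, slack=0)
Line 7: ['corn', 'table'] (min_width=10, slack=3)
Line 8: ['line'] (min_width=4, slack=9)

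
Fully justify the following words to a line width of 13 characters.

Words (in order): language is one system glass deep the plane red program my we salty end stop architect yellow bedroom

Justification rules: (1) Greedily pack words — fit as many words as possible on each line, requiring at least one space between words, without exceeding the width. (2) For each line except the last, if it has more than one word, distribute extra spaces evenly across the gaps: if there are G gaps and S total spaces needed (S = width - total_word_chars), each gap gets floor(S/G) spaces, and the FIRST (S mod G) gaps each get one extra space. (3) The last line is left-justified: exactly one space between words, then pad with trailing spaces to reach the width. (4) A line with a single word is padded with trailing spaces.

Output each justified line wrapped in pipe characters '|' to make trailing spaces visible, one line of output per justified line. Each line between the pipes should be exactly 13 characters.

Line 1: ['language', 'is'] (min_width=11, slack=2)
Line 2: ['one', 'system'] (min_width=10, slack=3)
Line 3: ['glass', 'deep'] (min_width=10, slack=3)
Line 4: ['the', 'plane', 'red'] (min_width=13, slack=0)
Line 5: ['program', 'my', 'we'] (min_width=13, slack=0)
Line 6: ['salty', 'end'] (min_width=9, slack=4)
Line 7: ['stop'] (min_width=4, slack=9)
Line 8: ['architect'] (min_width=9, slack=4)
Line 9: ['yellow'] (min_width=6, slack=7)
Line 10: ['bedroom'] (min_width=7, slack=6)

Answer: |language   is|
|one    system|
|glass    deep|
|the plane red|
|program my we|
|salty     end|
|stop         |
|architect    |
|yellow       |
|bedroom      |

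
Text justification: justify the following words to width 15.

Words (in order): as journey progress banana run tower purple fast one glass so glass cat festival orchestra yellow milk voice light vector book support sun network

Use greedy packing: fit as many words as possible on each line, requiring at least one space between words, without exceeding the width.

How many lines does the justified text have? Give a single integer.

Line 1: ['as', 'journey'] (min_width=10, slack=5)
Line 2: ['progress', 'banana'] (min_width=15, slack=0)
Line 3: ['run', 'tower'] (min_width=9, slack=6)
Line 4: ['purple', 'fast', 'one'] (min_width=15, slack=0)
Line 5: ['glass', 'so', 'glass'] (min_width=14, slack=1)
Line 6: ['cat', 'festival'] (min_width=12, slack=3)
Line 7: ['orchestra'] (min_width=9, slack=6)
Line 8: ['yellow', 'milk'] (min_width=11, slack=4)
Line 9: ['voice', 'light'] (min_width=11, slack=4)
Line 10: ['vector', 'book'] (min_width=11, slack=4)
Line 11: ['support', 'sun'] (min_width=11, slack=4)
Line 12: ['network'] (min_width=7, slack=8)
Total lines: 12

Answer: 12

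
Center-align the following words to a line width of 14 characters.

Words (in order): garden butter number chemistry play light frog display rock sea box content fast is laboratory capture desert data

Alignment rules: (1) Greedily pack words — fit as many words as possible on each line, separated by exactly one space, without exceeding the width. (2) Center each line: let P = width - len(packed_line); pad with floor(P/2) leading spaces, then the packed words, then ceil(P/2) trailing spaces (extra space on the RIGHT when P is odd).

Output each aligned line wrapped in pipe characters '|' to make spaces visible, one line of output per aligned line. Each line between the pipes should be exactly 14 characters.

Answer: |garden butter |
|    number    |
|chemistry play|
|  light frog  |
| display rock |
|   sea box    |
| content fast |
|is laboratory |
|capture desert|
|     data     |

Derivation:
Line 1: ['garden', 'butter'] (min_width=13, slack=1)
Line 2: ['number'] (min_width=6, slack=8)
Line 3: ['chemistry', 'play'] (min_width=14, slack=0)
Line 4: ['light', 'frog'] (min_width=10, slack=4)
Line 5: ['display', 'rock'] (min_width=12, slack=2)
Line 6: ['sea', 'box'] (min_width=7, slack=7)
Line 7: ['content', 'fast'] (min_width=12, slack=2)
Line 8: ['is', 'laboratory'] (min_width=13, slack=1)
Line 9: ['capture', 'desert'] (min_width=14, slack=0)
Line 10: ['data'] (min_width=4, slack=10)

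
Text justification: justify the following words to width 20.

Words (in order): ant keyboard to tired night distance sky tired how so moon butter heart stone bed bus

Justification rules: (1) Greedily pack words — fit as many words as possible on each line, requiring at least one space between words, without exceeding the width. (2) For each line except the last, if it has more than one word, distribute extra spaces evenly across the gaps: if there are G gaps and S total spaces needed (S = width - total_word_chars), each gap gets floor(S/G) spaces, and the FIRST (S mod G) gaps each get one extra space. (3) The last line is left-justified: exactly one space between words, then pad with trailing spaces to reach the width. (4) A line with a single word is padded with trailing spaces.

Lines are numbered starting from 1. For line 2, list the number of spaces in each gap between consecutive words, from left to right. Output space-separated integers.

Answer: 1 1

Derivation:
Line 1: ['ant', 'keyboard', 'to'] (min_width=15, slack=5)
Line 2: ['tired', 'night', 'distance'] (min_width=20, slack=0)
Line 3: ['sky', 'tired', 'how', 'so'] (min_width=16, slack=4)
Line 4: ['moon', 'butter', 'heart'] (min_width=17, slack=3)
Line 5: ['stone', 'bed', 'bus'] (min_width=13, slack=7)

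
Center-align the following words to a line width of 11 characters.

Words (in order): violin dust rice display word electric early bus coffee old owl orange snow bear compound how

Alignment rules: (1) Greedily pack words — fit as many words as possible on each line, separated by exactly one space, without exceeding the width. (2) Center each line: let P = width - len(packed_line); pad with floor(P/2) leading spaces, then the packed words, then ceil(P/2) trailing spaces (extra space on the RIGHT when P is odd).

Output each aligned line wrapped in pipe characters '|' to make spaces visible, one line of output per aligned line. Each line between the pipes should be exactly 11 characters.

Answer: |violin dust|
|   rice    |
|  display  |
|   word    |
| electric  |
| early bus |
|coffee old |
|owl orange |
| snow bear |
| compound  |
|    how    |

Derivation:
Line 1: ['violin', 'dust'] (min_width=11, slack=0)
Line 2: ['rice'] (min_width=4, slack=7)
Line 3: ['display'] (min_width=7, slack=4)
Line 4: ['word'] (min_width=4, slack=7)
Line 5: ['electric'] (min_width=8, slack=3)
Line 6: ['early', 'bus'] (min_width=9, slack=2)
Line 7: ['coffee', 'old'] (min_width=10, slack=1)
Line 8: ['owl', 'orange'] (min_width=10, slack=1)
Line 9: ['snow', 'bear'] (min_width=9, slack=2)
Line 10: ['compound'] (min_width=8, slack=3)
Line 11: ['how'] (min_width=3, slack=8)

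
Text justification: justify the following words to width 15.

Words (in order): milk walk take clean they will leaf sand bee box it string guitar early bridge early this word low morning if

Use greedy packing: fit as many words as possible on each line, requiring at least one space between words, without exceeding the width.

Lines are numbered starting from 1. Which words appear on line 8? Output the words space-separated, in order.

Line 1: ['milk', 'walk', 'take'] (min_width=14, slack=1)
Line 2: ['clean', 'they', 'will'] (min_width=15, slack=0)
Line 3: ['leaf', 'sand', 'bee'] (min_width=13, slack=2)
Line 4: ['box', 'it', 'string'] (min_width=13, slack=2)
Line 5: ['guitar', 'early'] (min_width=12, slack=3)
Line 6: ['bridge', 'early'] (min_width=12, slack=3)
Line 7: ['this', 'word', 'low'] (min_width=13, slack=2)
Line 8: ['morning', 'if'] (min_width=10, slack=5)

Answer: morning if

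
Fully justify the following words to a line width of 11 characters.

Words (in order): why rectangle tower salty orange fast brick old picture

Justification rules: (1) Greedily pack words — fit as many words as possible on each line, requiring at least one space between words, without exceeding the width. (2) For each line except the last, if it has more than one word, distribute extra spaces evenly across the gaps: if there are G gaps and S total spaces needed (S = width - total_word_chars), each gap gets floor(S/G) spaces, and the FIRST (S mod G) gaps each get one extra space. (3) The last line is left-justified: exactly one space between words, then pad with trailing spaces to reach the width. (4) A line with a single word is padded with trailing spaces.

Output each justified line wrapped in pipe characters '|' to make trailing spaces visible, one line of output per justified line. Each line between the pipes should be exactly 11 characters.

Line 1: ['why'] (min_width=3, slack=8)
Line 2: ['rectangle'] (min_width=9, slack=2)
Line 3: ['tower', 'salty'] (min_width=11, slack=0)
Line 4: ['orange', 'fast'] (min_width=11, slack=0)
Line 5: ['brick', 'old'] (min_width=9, slack=2)
Line 6: ['picture'] (min_width=7, slack=4)

Answer: |why        |
|rectangle  |
|tower salty|
|orange fast|
|brick   old|
|picture    |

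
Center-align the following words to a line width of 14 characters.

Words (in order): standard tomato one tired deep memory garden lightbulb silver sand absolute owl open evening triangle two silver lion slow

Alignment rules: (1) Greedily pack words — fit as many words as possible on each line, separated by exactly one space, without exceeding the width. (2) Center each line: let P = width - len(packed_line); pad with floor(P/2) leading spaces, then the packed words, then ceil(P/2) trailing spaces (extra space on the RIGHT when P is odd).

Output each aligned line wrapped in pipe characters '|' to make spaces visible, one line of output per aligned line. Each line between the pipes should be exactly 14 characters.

Answer: |   standard   |
|  tomato one  |
|  tired deep  |
|memory garden |
|  lightbulb   |
| silver sand  |
| absolute owl |
| open evening |
| triangle two |
| silver lion  |
|     slow     |

Derivation:
Line 1: ['standard'] (min_width=8, slack=6)
Line 2: ['tomato', 'one'] (min_width=10, slack=4)
Line 3: ['tired', 'deep'] (min_width=10, slack=4)
Line 4: ['memory', 'garden'] (min_width=13, slack=1)
Line 5: ['lightbulb'] (min_width=9, slack=5)
Line 6: ['silver', 'sand'] (min_width=11, slack=3)
Line 7: ['absolute', 'owl'] (min_width=12, slack=2)
Line 8: ['open', 'evening'] (min_width=12, slack=2)
Line 9: ['triangle', 'two'] (min_width=12, slack=2)
Line 10: ['silver', 'lion'] (min_width=11, slack=3)
Line 11: ['slow'] (min_width=4, slack=10)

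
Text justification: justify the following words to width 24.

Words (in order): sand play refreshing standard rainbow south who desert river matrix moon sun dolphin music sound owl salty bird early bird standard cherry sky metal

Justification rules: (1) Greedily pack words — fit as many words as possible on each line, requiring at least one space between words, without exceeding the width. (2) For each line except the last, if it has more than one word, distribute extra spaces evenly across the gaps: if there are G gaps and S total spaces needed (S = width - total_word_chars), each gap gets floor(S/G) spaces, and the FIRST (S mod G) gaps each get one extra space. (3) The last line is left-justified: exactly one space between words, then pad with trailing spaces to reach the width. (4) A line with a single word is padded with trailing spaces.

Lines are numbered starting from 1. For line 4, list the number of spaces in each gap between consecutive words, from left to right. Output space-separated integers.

Answer: 2 2 1

Derivation:
Line 1: ['sand', 'play', 'refreshing'] (min_width=20, slack=4)
Line 2: ['standard', 'rainbow', 'south'] (min_width=22, slack=2)
Line 3: ['who', 'desert', 'river', 'matrix'] (min_width=23, slack=1)
Line 4: ['moon', 'sun', 'dolphin', 'music'] (min_width=22, slack=2)
Line 5: ['sound', 'owl', 'salty', 'bird'] (min_width=20, slack=4)
Line 6: ['early', 'bird', 'standard'] (min_width=19, slack=5)
Line 7: ['cherry', 'sky', 'metal'] (min_width=16, slack=8)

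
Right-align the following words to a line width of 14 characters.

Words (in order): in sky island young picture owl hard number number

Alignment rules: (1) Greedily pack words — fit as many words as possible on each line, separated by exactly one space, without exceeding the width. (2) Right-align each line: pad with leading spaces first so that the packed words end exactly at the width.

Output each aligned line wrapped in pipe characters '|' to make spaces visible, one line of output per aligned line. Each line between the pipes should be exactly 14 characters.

Line 1: ['in', 'sky', 'island'] (min_width=13, slack=1)
Line 2: ['young', 'picture'] (min_width=13, slack=1)
Line 3: ['owl', 'hard'] (min_width=8, slack=6)
Line 4: ['number', 'number'] (min_width=13, slack=1)

Answer: | in sky island|
| young picture|
|      owl hard|
| number number|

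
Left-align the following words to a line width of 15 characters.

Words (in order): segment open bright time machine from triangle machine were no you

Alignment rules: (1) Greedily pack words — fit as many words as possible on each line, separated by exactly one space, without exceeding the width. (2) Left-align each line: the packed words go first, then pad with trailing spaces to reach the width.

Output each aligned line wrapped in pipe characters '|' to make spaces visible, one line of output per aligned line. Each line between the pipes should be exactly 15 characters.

Line 1: ['segment', 'open'] (min_width=12, slack=3)
Line 2: ['bright', 'time'] (min_width=11, slack=4)
Line 3: ['machine', 'from'] (min_width=12, slack=3)
Line 4: ['triangle'] (min_width=8, slack=7)
Line 5: ['machine', 'were', 'no'] (min_width=15, slack=0)
Line 6: ['you'] (min_width=3, slack=12)

Answer: |segment open   |
|bright time    |
|machine from   |
|triangle       |
|machine were no|
|you            |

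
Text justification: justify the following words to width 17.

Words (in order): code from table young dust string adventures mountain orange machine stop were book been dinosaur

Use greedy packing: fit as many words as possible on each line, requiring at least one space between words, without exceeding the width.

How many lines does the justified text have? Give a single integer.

Answer: 7

Derivation:
Line 1: ['code', 'from', 'table'] (min_width=15, slack=2)
Line 2: ['young', 'dust', 'string'] (min_width=17, slack=0)
Line 3: ['adventures'] (min_width=10, slack=7)
Line 4: ['mountain', 'orange'] (min_width=15, slack=2)
Line 5: ['machine', 'stop', 'were'] (min_width=17, slack=0)
Line 6: ['book', 'been'] (min_width=9, slack=8)
Line 7: ['dinosaur'] (min_width=8, slack=9)
Total lines: 7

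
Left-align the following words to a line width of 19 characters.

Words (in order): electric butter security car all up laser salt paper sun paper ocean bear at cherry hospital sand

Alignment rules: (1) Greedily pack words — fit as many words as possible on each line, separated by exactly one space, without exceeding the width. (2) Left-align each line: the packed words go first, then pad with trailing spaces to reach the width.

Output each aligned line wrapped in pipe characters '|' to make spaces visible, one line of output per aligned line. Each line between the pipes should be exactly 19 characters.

Line 1: ['electric', 'butter'] (min_width=15, slack=4)
Line 2: ['security', 'car', 'all', 'up'] (min_width=19, slack=0)
Line 3: ['laser', 'salt', 'paper'] (min_width=16, slack=3)
Line 4: ['sun', 'paper', 'ocean'] (min_width=15, slack=4)
Line 5: ['bear', 'at', 'cherry'] (min_width=14, slack=5)
Line 6: ['hospital', 'sand'] (min_width=13, slack=6)

Answer: |electric butter    |
|security car all up|
|laser salt paper   |
|sun paper ocean    |
|bear at cherry     |
|hospital sand      |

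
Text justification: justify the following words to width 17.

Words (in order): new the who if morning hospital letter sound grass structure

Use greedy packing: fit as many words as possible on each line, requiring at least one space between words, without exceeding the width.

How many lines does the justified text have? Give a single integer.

Line 1: ['new', 'the', 'who', 'if'] (min_width=14, slack=3)
Line 2: ['morning', 'hospital'] (min_width=16, slack=1)
Line 3: ['letter', 'sound'] (min_width=12, slack=5)
Line 4: ['grass', 'structure'] (min_width=15, slack=2)
Total lines: 4

Answer: 4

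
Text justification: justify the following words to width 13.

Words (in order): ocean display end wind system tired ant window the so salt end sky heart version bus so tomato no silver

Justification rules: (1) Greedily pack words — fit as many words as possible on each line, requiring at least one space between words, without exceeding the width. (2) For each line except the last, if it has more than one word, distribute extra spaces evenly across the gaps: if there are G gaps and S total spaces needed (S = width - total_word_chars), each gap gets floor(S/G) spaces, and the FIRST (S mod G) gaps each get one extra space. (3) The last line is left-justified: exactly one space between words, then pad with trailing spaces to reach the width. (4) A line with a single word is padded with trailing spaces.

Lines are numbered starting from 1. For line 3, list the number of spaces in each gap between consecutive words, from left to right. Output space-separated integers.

Line 1: ['ocean', 'display'] (min_width=13, slack=0)
Line 2: ['end', 'wind'] (min_width=8, slack=5)
Line 3: ['system', 'tired'] (min_width=12, slack=1)
Line 4: ['ant', 'window'] (min_width=10, slack=3)
Line 5: ['the', 'so', 'salt'] (min_width=11, slack=2)
Line 6: ['end', 'sky', 'heart'] (min_width=13, slack=0)
Line 7: ['version', 'bus'] (min_width=11, slack=2)
Line 8: ['so', 'tomato', 'no'] (min_width=12, slack=1)
Line 9: ['silver'] (min_width=6, slack=7)

Answer: 2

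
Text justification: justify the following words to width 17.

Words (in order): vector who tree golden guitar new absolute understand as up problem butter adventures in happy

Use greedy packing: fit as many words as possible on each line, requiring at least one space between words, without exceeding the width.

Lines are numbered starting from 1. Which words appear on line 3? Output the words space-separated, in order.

Line 1: ['vector', 'who', 'tree'] (min_width=15, slack=2)
Line 2: ['golden', 'guitar', 'new'] (min_width=17, slack=0)
Line 3: ['absolute'] (min_width=8, slack=9)
Line 4: ['understand', 'as', 'up'] (min_width=16, slack=1)
Line 5: ['problem', 'butter'] (min_width=14, slack=3)
Line 6: ['adventures', 'in'] (min_width=13, slack=4)
Line 7: ['happy'] (min_width=5, slack=12)

Answer: absolute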